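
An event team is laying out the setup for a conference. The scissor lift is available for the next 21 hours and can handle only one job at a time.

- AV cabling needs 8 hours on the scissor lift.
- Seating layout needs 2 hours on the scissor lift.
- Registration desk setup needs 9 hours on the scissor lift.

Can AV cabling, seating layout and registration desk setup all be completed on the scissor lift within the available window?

Running back to back, the jobs need 8 + 2 + 9 = 19 hours on the scissor lift.
Since 19 ≤ 21, they fit within the window.

Yes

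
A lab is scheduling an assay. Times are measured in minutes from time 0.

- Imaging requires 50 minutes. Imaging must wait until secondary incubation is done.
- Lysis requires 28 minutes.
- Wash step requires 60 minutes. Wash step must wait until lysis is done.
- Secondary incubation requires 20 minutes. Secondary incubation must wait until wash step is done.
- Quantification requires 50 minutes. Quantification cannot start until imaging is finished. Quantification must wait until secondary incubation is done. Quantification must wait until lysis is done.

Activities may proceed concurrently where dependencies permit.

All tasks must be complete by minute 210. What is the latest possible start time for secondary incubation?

90

Quantification must finish by minute 210; it takes 50 minutes, so it must start by 210 − 50 = minute 160.
Imaging must finish before quantification (must start by minute 160). With a 50-minute duration, imaging must start by 160 − 50 = minute 110.
Secondary incubation must finish in time for imaging (must start by minute 110); quantification (must start by minute 160). The tightest is minute 110, so secondary incubation must start by 110 − 20 = minute 90.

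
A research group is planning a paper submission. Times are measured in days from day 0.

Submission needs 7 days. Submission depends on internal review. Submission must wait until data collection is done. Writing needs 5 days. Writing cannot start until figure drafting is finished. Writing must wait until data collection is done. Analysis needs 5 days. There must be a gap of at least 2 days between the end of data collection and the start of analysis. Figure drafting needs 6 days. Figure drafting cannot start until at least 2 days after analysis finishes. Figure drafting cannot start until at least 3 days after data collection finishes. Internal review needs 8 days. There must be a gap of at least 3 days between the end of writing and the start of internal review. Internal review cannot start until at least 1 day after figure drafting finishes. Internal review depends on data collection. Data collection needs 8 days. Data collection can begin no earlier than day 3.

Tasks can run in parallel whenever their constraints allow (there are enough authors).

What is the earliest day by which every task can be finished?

After its own release at day 3, data collection can start at day 3 and finishes at day 11.
Analysis waits on data collection (finishes day 11, plus 2-day gap → day 13), so it starts at day 13 and finishes at 13 + 5 = day 18.
Figure drafting cannot start until analysis (finishes day 18, plus 2-day gap → day 20); data collection (finishes day 11, plus 3-day gap → day 14). The controlling bound is day 20, so figure drafting finishes at 20 + 6 = day 26.
Writing needs all of figure drafting (finishes day 26); data collection (finishes day 11). That puts its earliest start at day 26; it finishes at 26 + 5 = day 31.
Internal review needs all of writing (finishes day 31, plus 3-day gap → day 34); figure drafting (finishes day 26, plus 1-day gap → day 27); data collection (finishes day 11). That puts its earliest start at day 34; it finishes at 34 + 8 = day 42.
Submission cannot start until internal review (finishes day 42); data collection (finishes day 11). The controlling bound is day 42, so submission finishes at 42 + 7 = day 49.
All tasks are finished once the last one completes. Finish times: Data collection at 11, Analysis at 18, Figure drafting at 26, Writing at 31, Internal review at 42, Submission at 49. The latest is day 49.

49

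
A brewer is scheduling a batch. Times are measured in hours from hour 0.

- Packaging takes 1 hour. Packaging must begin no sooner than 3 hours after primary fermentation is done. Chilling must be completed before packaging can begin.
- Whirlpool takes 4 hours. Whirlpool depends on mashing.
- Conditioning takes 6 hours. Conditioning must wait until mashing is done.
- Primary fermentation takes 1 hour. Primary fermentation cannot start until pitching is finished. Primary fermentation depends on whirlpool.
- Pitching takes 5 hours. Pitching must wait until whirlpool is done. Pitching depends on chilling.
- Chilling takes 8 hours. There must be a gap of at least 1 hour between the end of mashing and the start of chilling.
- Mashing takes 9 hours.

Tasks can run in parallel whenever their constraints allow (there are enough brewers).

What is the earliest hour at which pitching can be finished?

Nothing blocks mashing, so it runs from hour 0 to hour 9.
Chilling cannot begin until mashing (finishes hour 9, plus 1-hour gap → hour 10). It runs from hour 10 to 10 + 8 = hour 18.
After mashing (finishes hour 9), whirlpool can start at hour 9 and finishes at hour 13.
Pitching cannot start until whirlpool (finishes hour 13); chilling (finishes hour 18). The controlling bound is hour 18, so pitching finishes at 18 + 5 = hour 23.

23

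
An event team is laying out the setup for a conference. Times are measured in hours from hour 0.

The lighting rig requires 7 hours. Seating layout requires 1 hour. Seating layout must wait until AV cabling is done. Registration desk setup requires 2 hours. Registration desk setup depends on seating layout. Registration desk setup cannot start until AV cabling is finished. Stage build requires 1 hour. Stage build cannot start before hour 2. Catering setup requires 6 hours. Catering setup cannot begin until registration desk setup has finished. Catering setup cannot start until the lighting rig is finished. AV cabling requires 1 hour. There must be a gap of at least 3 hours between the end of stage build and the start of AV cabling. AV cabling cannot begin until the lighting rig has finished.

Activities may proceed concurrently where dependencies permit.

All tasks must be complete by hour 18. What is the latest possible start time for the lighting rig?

1

Catering setup has no dependents, so it just needs to finish by hour 18. Starting by 18 − 6 = hour 12 achieves that.
Since catering setup (must start by hour 12) depends on it, registration desk setup must finish by hour 12. Backing off its 2-hour duration gives a latest start of hour 10.
Seating layout feeds into registration desk setup (must start by hour 10); so seating layout must finish by hour 10 and therefore start by hour 9.
AV cabling must finish in time for seating layout (must start by hour 9); registration desk setup (must start by hour 10). The tightest is hour 9, so AV cabling must start by 9 − 1 = hour 8.
For the lighting rig: AV cabling (must start by hour 8); catering setup (must start by hour 12). The most restrictive is hour 8; with a 7-hour duration, the lighting rig must start by hour 1.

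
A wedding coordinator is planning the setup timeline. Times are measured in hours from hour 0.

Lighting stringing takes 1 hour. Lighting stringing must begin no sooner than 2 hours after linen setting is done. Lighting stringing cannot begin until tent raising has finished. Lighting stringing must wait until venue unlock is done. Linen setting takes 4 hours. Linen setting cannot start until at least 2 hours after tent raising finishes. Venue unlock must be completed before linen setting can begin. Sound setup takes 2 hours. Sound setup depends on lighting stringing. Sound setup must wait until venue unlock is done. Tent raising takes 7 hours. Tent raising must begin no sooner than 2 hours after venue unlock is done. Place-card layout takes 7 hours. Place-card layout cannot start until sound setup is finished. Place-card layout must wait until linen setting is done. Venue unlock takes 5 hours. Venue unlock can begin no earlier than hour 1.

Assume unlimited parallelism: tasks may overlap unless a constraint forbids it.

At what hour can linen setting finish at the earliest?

Venue unlock waits on its own release at hour 1, so it starts at hour 1 and finishes at 1 + 5 = hour 6.
Tent raising waits on venue unlock (finishes hour 6, plus 2-hour gap → hour 8), so it starts at hour 8 and finishes at 8 + 7 = hour 15.
Linen setting cannot start until tent raising (finishes hour 15, plus 2-hour gap → hour 17); venue unlock (finishes hour 6). The controlling bound is hour 17, so linen setting finishes at 17 + 4 = hour 21.

21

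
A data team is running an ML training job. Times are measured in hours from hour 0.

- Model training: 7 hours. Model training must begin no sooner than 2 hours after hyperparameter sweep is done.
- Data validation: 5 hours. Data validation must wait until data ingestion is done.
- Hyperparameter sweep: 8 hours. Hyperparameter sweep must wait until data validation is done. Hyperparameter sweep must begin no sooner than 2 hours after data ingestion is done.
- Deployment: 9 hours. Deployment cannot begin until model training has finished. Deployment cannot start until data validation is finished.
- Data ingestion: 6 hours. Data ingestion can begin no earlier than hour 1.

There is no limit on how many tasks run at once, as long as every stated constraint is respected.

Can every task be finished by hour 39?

Yes

Data ingestion cannot begin until its own release at hour 1. It runs from hour 1 to 1 + 6 = hour 7.
Data validation waits on data ingestion (finishes hour 7), so it starts at hour 7 and finishes at 7 + 5 = hour 12.
Hyperparameter sweep has to wait for data validation (finishes hour 12); data ingestion (finishes hour 7, plus 2-hour gap → hour 9). The latest of these is hour 12, so hyperparameter sweep runs hour 12 to 12 + 8 = hour 20.
Model training waits on hyperparameter sweep (finishes hour 20, plus 2-hour gap → hour 22), so it starts at hour 22 and finishes at 22 + 7 = hour 29.
Deployment has to wait for model training (finishes hour 29); data validation (finishes hour 12). The latest of these is hour 29, so deployment runs hour 29 to 29 + 9 = hour 38.
Every task is finished by hour 38, which is no later than the deadline of 39, so the schedule is feasible.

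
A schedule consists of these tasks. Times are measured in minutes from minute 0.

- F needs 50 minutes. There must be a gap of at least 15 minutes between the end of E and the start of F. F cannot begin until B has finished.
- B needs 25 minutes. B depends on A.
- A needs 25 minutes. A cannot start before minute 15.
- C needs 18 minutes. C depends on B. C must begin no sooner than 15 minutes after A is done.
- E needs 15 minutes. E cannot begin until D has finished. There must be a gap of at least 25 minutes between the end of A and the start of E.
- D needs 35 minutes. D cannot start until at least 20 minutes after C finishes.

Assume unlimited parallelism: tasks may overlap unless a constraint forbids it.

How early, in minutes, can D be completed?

A waits on its own release at minute 15, so it starts at minute 15 and finishes at 15 + 25 = minute 40.
After A (finishes minute 40), B can start at minute 40 and finishes at minute 65.
C needs all of B (finishes minute 65); A (finishes minute 40, plus 15-minute gap → minute 55). That puts its earliest start at minute 65; it finishes at 65 + 18 = minute 83.
After C (finishes minute 83, plus 20-minute gap → minute 103), D can start at minute 103 and finishes at minute 138.

138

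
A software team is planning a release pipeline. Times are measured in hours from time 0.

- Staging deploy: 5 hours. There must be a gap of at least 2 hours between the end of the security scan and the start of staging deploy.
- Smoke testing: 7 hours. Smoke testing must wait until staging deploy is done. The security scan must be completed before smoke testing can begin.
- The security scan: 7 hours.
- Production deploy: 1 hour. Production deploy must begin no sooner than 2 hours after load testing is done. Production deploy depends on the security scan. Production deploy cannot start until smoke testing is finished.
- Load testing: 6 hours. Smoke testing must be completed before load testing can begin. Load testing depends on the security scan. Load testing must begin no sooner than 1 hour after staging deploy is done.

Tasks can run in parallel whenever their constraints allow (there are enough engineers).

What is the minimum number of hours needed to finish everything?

30

The security scan can start immediately at hour 0; it finishes at hour 7.
Staging deploy waits on the security scan (finishes hour 7, plus 2-hour gap → hour 9), so it starts at hour 9 and finishes at 9 + 5 = hour 14.
Smoke testing has to wait for staging deploy (finishes hour 14); the security scan (finishes hour 7). The latest of these is hour 14, so smoke testing runs hour 14 to 14 + 7 = hour 21.
Load testing has to wait for smoke testing (finishes hour 21); the security scan (finishes hour 7); staging deploy (finishes hour 14, plus 1-hour gap → hour 15). The latest of these is hour 21, so load testing runs hour 21 to 21 + 6 = hour 27.
Production deploy needs all of load testing (finishes hour 27, plus 2-hour gap → hour 29); the security scan (finishes hour 7); smoke testing (finishes hour 21). That puts its earliest start at hour 29; it finishes at 29 + 1 = hour 30.
All tasks are finished once the last one completes. Finish times: The security scan at 7, Staging deploy at 14, Smoke testing at 21, Load testing at 27, Production deploy at 30. The latest is hour 30.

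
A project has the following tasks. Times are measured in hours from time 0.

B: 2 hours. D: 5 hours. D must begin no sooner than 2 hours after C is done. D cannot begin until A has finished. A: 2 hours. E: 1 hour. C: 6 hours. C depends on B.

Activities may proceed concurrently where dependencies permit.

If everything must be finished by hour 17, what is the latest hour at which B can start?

2

D must finish by hour 17; it takes 5 hours, so it must start by 17 − 5 = hour 12.
C feeds into D (must start by hour 12, minus 2-hour gap → hour 10); so C must finish by hour 10 and therefore start by hour 4.
B must finish before C (must start by hour 4). With a 2-hour duration, B must start by 4 − 2 = hour 2.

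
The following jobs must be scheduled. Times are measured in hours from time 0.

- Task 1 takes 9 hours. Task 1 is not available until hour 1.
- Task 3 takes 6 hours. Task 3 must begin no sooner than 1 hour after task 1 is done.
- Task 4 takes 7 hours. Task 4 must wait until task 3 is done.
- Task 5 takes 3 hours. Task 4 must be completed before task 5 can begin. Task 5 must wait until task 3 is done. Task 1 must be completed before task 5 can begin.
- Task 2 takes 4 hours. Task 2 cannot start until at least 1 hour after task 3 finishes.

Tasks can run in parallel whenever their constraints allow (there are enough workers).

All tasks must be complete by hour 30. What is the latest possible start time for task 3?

14

Task 2 has no dependents, so it just needs to finish by hour 30. Starting by 30 − 4 = hour 26 achieves that.
Nothing follows task 5; the deadline of hour 30 is its only limit. It must start by 30 − 3 = hour 27.
Task 4 feeds into task 5 (must start by hour 27); so task 4 must finish by hour 27 and therefore start by hour 20.
Task 3 has several dependents: task 2 (must start by hour 26, minus 1-hour gap → hour 25); task 4 (must start by hour 20); task 5 (must start by hour 27). The earliest of those limits is hour 20, so task 3 must start by 20 − 6 = hour 14.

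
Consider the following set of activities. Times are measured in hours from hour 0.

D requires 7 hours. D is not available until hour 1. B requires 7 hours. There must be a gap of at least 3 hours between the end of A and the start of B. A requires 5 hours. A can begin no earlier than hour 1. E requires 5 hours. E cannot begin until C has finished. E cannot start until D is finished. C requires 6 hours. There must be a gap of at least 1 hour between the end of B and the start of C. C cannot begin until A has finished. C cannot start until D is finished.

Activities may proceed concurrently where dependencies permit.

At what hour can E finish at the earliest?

D cannot begin until its own release at hour 1. It runs from hour 1 to 1 + 7 = hour 8.
After its own release at hour 1, A can start at hour 1 and finishes at hour 6.
B waits on A (finishes hour 6, plus 3-hour gap → hour 9), so it starts at hour 9 and finishes at 9 + 7 = hour 16.
For C: B (finishes hour 16, plus 1-hour gap → hour 17); A (finishes hour 6); D (finishes hour 8). Taking the maximum gives a start of hour 17, and it finishes at 17 + 6 = hour 23.
E needs all of C (finishes hour 23); D (finishes hour 8). That puts its earliest start at hour 23; it finishes at 23 + 5 = hour 28.

28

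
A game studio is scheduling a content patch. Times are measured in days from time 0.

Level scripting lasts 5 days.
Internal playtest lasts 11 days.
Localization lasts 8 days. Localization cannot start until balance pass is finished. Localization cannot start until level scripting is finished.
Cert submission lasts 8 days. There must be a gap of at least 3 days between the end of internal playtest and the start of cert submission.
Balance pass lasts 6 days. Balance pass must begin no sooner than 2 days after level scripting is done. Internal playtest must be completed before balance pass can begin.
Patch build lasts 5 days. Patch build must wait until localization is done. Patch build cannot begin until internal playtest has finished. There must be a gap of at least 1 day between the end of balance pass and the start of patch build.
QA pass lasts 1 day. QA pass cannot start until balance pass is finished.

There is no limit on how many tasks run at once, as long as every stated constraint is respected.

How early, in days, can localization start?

17

Internal playtest can start immediately at day 0; it finishes at day 11.
Level scripting can start immediately at day 0; it finishes at day 5.
Balance pass cannot start until level scripting (finishes day 5, plus 2-day gap → day 7); internal playtest (finishes day 11). The controlling bound is day 11, so balance pass finishes at 11 + 6 = day 17.
Localization waits on balance pass (finishes day 17); level scripting (finishes day 5). The latest of these is day 17, which is the earliest localization can start.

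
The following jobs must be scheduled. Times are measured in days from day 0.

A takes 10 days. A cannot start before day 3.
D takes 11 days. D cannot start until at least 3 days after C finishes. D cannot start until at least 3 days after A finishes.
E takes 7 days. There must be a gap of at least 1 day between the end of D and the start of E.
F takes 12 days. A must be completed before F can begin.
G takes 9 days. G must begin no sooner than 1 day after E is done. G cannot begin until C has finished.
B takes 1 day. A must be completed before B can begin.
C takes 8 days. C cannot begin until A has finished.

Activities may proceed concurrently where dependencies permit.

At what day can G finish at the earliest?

53

A waits on its own release at day 3, so it starts at day 3 and finishes at 3 + 10 = day 13.
C cannot begin until A (finishes day 13). It runs from day 13 to 13 + 8 = day 21.
D cannot start until C (finishes day 21, plus 3-day gap → day 24); A (finishes day 13, plus 3-day gap → day 16). The controlling bound is day 24, so D finishes at 24 + 11 = day 35.
After D (finishes day 35, plus 1-day gap → day 36), E can start at day 36 and finishes at day 43.
G has to wait for E (finishes day 43, plus 1-day gap → day 44); C (finishes day 21). The latest of these is day 44, so G runs day 44 to 44 + 9 = day 53.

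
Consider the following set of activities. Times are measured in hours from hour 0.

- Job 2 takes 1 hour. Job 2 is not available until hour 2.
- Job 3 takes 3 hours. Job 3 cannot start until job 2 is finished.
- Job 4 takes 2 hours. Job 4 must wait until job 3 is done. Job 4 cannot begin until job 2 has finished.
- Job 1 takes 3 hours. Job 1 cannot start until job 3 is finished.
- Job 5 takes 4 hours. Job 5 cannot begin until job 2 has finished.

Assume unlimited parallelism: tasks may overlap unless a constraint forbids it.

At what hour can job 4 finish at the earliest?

After its own release at hour 2, job 2 can start at hour 2 and finishes at hour 3.
Job 3 waits on job 2 (finishes hour 3), so it starts at hour 3 and finishes at 3 + 3 = hour 6.
For job 4: job 3 (finishes hour 6); job 2 (finishes hour 3). Taking the maximum gives a start of hour 6, and it finishes at 6 + 2 = hour 8.

8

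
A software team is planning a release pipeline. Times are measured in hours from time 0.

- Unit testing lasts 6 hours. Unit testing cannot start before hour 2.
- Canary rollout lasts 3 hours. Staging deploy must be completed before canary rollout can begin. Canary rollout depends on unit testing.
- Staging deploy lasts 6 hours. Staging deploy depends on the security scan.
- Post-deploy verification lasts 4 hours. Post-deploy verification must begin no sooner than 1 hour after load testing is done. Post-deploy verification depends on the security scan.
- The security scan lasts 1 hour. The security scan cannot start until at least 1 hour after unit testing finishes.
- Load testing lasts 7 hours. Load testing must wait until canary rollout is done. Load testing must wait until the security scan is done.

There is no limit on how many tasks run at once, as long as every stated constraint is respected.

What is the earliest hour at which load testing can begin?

Unit testing cannot begin until its own release at hour 2. It runs from hour 2 to 2 + 6 = hour 8.
After unit testing (finishes hour 8, plus 1-hour gap → hour 9), the security scan can start at hour 9 and finishes at hour 10.
After the security scan (finishes hour 10), staging deploy can start at hour 10 and finishes at hour 16.
Canary rollout needs all of staging deploy (finishes hour 16); unit testing (finishes hour 8). That puts its earliest start at hour 16; it finishes at 16 + 3 = hour 19.
Load testing waits on canary rollout (finishes hour 19); the security scan (finishes hour 10). The latest of these is hour 19, which is the earliest load testing can start.

19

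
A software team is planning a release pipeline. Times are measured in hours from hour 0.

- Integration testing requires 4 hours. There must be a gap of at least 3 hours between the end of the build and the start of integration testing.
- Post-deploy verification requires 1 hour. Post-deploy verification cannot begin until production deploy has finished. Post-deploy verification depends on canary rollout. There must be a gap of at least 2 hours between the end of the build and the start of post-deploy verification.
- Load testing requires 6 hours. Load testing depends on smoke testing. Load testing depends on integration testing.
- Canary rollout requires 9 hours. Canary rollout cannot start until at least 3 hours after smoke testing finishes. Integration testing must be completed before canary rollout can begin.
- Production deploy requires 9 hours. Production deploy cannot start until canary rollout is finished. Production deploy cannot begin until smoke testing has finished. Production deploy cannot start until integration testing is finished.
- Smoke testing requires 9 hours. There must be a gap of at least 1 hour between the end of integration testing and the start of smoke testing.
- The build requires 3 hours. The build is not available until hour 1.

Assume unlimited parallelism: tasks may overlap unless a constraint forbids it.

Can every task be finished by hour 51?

Yes

After its own release at hour 1, the build can start at hour 1 and finishes at hour 4.
After the build (finishes hour 4, plus 3-hour gap → hour 7), integration testing can start at hour 7 and finishes at hour 11.
After integration testing (finishes hour 11, plus 1-hour gap → hour 12), smoke testing can start at hour 12 and finishes at hour 21.
Load testing needs all of smoke testing (finishes hour 21); integration testing (finishes hour 11). That puts its earliest start at hour 21; it finishes at 21 + 6 = hour 27.
For canary rollout: smoke testing (finishes hour 21, plus 3-hour gap → hour 24); integration testing (finishes hour 11). Taking the maximum gives a start of hour 24, and it finishes at 24 + 9 = hour 33.
For production deploy: canary rollout (finishes hour 33); smoke testing (finishes hour 21); integration testing (finishes hour 11). Taking the maximum gives a start of hour 33, and it finishes at 33 + 9 = hour 42.
Post-deploy verification cannot start until production deploy (finishes hour 42); canary rollout (finishes hour 33); the build (finishes hour 4, plus 2-hour gap → hour 6). The controlling bound is hour 42, so post-deploy verification finishes at 42 + 1 = hour 43.
Every task is finished by hour 43, which is no later than the deadline of 51, so the schedule is feasible.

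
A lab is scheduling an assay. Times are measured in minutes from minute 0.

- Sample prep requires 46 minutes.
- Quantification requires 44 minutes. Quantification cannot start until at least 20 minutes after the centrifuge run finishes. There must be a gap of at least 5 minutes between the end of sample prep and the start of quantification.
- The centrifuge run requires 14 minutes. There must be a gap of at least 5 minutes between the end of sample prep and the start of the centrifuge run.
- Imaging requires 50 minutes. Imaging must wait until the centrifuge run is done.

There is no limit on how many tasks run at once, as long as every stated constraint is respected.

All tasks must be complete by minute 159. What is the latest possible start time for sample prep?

Imaging must finish by minute 159; it takes 50 minutes, so it must start by 159 − 50 = minute 109.
Quantification has no dependents, so it just needs to finish by minute 159. Starting by 159 − 44 = minute 115 achieves that.
The centrifuge run feeds imaging (must start by minute 109); quantification (must start by minute 115, minus 20-minute gap → minute 95). Taking the minimum, the centrifuge run must finish by minute 95 and start by 95 − 14 = minute 81.
For sample prep: the centrifuge run (must start by minute 81, minus 5-minute gap → minute 76); quantification (must start by minute 115, minus 5-minute gap → minute 110). The most restrictive is minute 76; with a 46-minute duration, sample prep must start by minute 30.

30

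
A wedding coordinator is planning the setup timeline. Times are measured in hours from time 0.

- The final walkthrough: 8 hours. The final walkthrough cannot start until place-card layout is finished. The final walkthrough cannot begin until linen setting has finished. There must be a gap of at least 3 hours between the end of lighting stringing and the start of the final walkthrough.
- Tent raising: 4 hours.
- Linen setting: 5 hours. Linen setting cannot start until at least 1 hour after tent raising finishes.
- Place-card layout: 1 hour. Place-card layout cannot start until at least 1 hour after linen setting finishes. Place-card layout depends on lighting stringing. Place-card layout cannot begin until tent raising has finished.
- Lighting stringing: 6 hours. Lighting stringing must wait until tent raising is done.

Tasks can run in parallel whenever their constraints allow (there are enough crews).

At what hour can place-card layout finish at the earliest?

Tent raising can start immediately at hour 0; it finishes at hour 4.
Lighting stringing cannot begin until tent raising (finishes hour 4). It runs from hour 4 to 4 + 6 = hour 10.
Linen setting cannot begin until tent raising (finishes hour 4, plus 1-hour gap → hour 5). It runs from hour 5 to 5 + 5 = hour 10.
For place-card layout: linen setting (finishes hour 10, plus 1-hour gap → hour 11); lighting stringing (finishes hour 10); tent raising (finishes hour 4). Taking the maximum gives a start of hour 11, and it finishes at 11 + 1 = hour 12.

12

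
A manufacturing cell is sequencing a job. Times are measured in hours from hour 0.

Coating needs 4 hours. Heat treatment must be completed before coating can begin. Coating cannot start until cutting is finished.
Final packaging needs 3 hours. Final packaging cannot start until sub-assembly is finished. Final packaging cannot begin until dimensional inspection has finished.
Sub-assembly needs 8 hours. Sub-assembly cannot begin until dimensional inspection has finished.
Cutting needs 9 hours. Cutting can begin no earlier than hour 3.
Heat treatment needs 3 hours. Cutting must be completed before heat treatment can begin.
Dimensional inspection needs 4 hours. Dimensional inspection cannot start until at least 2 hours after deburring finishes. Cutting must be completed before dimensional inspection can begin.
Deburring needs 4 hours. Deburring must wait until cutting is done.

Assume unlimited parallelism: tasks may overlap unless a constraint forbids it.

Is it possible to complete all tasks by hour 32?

No

Cutting waits on its own release at hour 3, so it starts at hour 3 and finishes at 3 + 9 = hour 12.
Heat treatment waits on cutting (finishes hour 12), so it starts at hour 12 and finishes at 12 + 3 = hour 15.
For coating: heat treatment (finishes hour 15); cutting (finishes hour 12). Taking the maximum gives a start of hour 15, and it finishes at 15 + 4 = hour 19.
Deburring waits on cutting (finishes hour 12), so it starts at hour 12 and finishes at 12 + 4 = hour 16.
Dimensional inspection needs all of deburring (finishes hour 16, plus 2-hour gap → hour 18); cutting (finishes hour 12). That puts its earliest start at hour 18; it finishes at 18 + 4 = hour 22.
Sub-assembly waits on dimensional inspection (finishes hour 22), so it starts at hour 22 and finishes at 22 + 8 = hour 30.
Final packaging cannot start until sub-assembly (finishes hour 30); dimensional inspection (finishes hour 22). The controlling bound is hour 30, so final packaging finishes at 30 + 3 = hour 33.
The earliest everything can be done is hour 33, which is after the deadline of 32, so it is not possible.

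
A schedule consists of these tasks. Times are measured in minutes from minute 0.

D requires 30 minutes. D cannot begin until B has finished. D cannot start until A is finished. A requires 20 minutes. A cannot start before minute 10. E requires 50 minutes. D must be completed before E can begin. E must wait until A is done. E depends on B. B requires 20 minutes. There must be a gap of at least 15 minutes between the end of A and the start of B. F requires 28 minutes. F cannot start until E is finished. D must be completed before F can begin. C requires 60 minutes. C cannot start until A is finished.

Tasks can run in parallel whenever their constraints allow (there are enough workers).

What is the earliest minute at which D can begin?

After its own release at minute 10, A can start at minute 10 and finishes at minute 30.
B waits on A (finishes minute 30, plus 15-minute gap → minute 45), so it starts at minute 45 and finishes at 45 + 20 = minute 65.
D waits on B (finishes minute 65); A (finishes minute 30). The latest of these is minute 65, which is the earliest D can start.

65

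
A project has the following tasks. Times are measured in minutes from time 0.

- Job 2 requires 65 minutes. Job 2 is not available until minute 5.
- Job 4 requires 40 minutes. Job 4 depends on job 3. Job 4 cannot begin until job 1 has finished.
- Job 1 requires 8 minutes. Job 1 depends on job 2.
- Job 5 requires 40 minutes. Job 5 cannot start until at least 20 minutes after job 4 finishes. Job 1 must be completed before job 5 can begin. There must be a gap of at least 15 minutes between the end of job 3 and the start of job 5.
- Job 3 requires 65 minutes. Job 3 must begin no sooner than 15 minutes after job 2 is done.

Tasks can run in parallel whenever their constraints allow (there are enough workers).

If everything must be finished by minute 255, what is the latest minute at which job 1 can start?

147

Nothing follows job 5; the deadline of minute 255 is its only limit. It must start by 255 − 40 = minute 215.
Job 4 feeds into job 5 (must start by minute 215, minus 20-minute gap → minute 195); so job 4 must finish by minute 195 and therefore start by minute 155.
For job 1: job 4 (must start by minute 155); job 5 (must start by minute 215). The most restrictive is minute 155; with an 8-minute duration, job 1 must start by minute 147.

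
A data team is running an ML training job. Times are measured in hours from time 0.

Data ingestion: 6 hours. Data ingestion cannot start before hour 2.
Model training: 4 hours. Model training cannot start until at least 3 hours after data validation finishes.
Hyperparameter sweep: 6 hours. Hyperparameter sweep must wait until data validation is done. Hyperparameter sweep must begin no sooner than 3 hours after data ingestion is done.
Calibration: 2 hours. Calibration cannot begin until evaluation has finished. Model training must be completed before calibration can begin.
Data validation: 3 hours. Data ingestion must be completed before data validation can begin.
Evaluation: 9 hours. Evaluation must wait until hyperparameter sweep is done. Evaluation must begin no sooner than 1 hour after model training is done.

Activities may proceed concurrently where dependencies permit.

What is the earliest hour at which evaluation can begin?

After its own release at hour 2, data ingestion can start at hour 2 and finishes at hour 8.
After data ingestion (finishes hour 8), data validation can start at hour 8 and finishes at hour 11.
Model training cannot begin until data validation (finishes hour 11, plus 3-hour gap → hour 14). It runs from hour 14 to 14 + 4 = hour 18.
Hyperparameter sweep cannot start until data validation (finishes hour 11); data ingestion (finishes hour 8, plus 3-hour gap → hour 11). The controlling bound is hour 11, so hyperparameter sweep finishes at 11 + 6 = hour 17.
Evaluation waits on hyperparameter sweep (finishes hour 17); model training (finishes hour 18, plus 1-hour gap → hour 19). The latest of these is hour 19, which is the earliest evaluation can start.

19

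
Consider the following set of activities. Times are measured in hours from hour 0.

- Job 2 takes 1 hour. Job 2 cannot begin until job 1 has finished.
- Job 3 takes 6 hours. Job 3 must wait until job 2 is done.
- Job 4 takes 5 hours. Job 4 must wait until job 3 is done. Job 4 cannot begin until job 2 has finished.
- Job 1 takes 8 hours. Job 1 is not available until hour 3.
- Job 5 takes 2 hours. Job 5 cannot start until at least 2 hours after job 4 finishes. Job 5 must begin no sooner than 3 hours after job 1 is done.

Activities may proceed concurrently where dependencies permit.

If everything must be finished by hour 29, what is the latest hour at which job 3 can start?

Nothing follows job 5; the deadline of hour 29 is its only limit. It must start by 29 − 2 = hour 27.
Job 4 has to be done before job 5 (must start by hour 27, minus 2-hour gap → hour 25). That means finishing by hour 25, i.e. starting by 25 − 5 = hour 20.
Job 3 feeds into job 4 (must start by hour 20); so job 3 must finish by hour 20 and therefore start by hour 14.

14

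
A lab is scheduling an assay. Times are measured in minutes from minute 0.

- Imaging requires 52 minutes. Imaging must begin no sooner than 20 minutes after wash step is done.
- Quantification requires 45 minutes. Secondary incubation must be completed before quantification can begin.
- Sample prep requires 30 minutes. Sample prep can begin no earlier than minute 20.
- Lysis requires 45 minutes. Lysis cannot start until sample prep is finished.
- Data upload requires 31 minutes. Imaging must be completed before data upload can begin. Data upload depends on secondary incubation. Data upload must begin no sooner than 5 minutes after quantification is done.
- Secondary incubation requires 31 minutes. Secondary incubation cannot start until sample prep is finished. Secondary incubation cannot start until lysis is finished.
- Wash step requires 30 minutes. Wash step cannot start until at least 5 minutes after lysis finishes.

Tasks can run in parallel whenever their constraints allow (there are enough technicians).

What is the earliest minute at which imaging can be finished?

Sample prep waits on its own release at minute 20, so it starts at minute 20 and finishes at 20 + 30 = minute 50.
After sample prep (finishes minute 50), lysis can start at minute 50 and finishes at minute 95.
After lysis (finishes minute 95, plus 5-minute gap → minute 100), wash step can start at minute 100 and finishes at minute 130.
Imaging waits on wash step (finishes minute 130, plus 20-minute gap → minute 150), so it starts at minute 150 and finishes at 150 + 52 = minute 202.

202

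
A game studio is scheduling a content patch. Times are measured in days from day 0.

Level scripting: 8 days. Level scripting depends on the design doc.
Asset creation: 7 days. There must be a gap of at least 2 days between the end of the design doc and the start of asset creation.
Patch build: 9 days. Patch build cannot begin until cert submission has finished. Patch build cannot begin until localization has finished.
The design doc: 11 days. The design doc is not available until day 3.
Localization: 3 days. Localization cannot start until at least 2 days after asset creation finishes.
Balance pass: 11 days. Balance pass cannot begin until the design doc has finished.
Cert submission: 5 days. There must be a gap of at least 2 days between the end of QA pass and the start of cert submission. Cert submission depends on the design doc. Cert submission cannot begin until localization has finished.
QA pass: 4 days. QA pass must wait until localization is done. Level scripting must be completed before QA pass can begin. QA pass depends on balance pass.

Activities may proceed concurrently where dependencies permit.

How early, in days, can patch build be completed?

After its own release at day 3, the design doc can start at day 3 and finishes at day 14.
Balance pass waits on the design doc (finishes day 14), so it starts at day 14 and finishes at 14 + 11 = day 25.
Level scripting waits on the design doc (finishes day 14), so it starts at day 14 and finishes at 14 + 8 = day 22.
After the design doc (finishes day 14, plus 2-day gap → day 16), asset creation can start at day 16 and finishes at day 23.
Localization waits on asset creation (finishes day 23, plus 2-day gap → day 25), so it starts at day 25 and finishes at 25 + 3 = day 28.
QA pass needs all of localization (finishes day 28); level scripting (finishes day 22); balance pass (finishes day 25). That puts its earliest start at day 28; it finishes at 28 + 4 = day 32.
Cert submission cannot start until QA pass (finishes day 32, plus 2-day gap → day 34); the design doc (finishes day 14); localization (finishes day 28). The controlling bound is day 34, so cert submission finishes at 34 + 5 = day 39.
For patch build: cert submission (finishes day 39); localization (finishes day 28). Taking the maximum gives a start of day 39, and it finishes at 39 + 9 = day 48.

48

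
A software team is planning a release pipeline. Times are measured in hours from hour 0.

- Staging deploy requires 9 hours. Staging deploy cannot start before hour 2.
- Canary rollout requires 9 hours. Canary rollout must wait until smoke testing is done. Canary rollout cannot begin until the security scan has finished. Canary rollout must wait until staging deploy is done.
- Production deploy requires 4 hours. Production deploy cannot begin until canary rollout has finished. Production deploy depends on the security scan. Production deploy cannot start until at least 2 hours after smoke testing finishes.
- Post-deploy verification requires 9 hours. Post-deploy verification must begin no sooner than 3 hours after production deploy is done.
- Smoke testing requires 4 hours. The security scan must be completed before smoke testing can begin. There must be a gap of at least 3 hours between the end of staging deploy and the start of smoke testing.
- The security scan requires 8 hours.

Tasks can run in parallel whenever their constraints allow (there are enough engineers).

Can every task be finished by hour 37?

Staging deploy cannot begin until its own release at hour 2. It runs from hour 2 to 2 + 9 = hour 11.
The security scan has no prerequisites, so it starts at hour 0 and finishes at hour 8.
Smoke testing cannot start until the security scan (finishes hour 8); staging deploy (finishes hour 11, plus 3-hour gap → hour 14). The controlling bound is hour 14, so smoke testing finishes at 14 + 4 = hour 18.
Canary rollout has to wait for smoke testing (finishes hour 18); the security scan (finishes hour 8); staging deploy (finishes hour 11). The latest of these is hour 18, so canary rollout runs hour 18 to 18 + 9 = hour 27.
Production deploy needs all of canary rollout (finishes hour 27); the security scan (finishes hour 8); smoke testing (finishes hour 18, plus 2-hour gap → hour 20). That puts its earliest start at hour 27; it finishes at 27 + 4 = hour 31.
After production deploy (finishes hour 31, plus 3-hour gap → hour 34), post-deploy verification can start at hour 34 and finishes at hour 43.
The earliest everything can be done is hour 43, which is after the deadline of 37, so it is not possible.

No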